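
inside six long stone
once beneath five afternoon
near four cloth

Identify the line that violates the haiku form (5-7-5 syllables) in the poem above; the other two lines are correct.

Line 1: inside (2), six (1), long (1), stone (1) → 5 ✓
Line 2: once (1), beneath (2), five (1), afternoon (3) → 7 ✓
Line 3: near (1), four (1), cloth (1) → 3 (expected 5)

The third line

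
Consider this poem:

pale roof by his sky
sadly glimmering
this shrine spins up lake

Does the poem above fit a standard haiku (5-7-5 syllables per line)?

No

Line 1: pale (1), roof (1), by (1), his (1), sky (1) → 5 ✓
Line 2: sadly (2), glimmering (3) → 5 (expected 7)
Line 3: this (1), shrine (1), spins (1), up (1), lake (1) → 5 ✓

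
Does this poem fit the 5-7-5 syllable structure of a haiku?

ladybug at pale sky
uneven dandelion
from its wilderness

No

Line 1: "ladybug at pale sky": 3+1+1+1 = 6 (expected 5)
Line 2: "uneven dandelion": 3+4 = 7 ✓
Line 3: "from its wilderness": 1+1+3 = 5 ✓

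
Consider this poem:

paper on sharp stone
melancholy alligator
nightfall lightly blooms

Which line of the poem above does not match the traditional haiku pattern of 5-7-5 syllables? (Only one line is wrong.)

Line 2

Line 1: paper(2) + on(1) + sharp(1) + stone(1) = 5 ✓
Line 2: melancholy(4) + alligator(4) = 8 (expected 7)
Line 3: nightfall(2) + lightly(2) + blooms(1) = 5 ✓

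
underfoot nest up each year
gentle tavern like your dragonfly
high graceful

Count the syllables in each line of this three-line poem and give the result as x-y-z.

7-9-3

Line 1: underfoot(3) + nest(1) + up(1) + each(1) + year(1) = 7
Line 2: gentle(2) + tavern(2) + like(1) + your(1) + dragonfly(3) = 9
Line 3: high(1) + graceful(2) = 3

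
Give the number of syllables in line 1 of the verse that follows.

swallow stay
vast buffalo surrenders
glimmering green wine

3

Line 1: "swallow stay": 2+1 = 3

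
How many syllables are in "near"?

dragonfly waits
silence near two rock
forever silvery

"near" has 1 syllable.

1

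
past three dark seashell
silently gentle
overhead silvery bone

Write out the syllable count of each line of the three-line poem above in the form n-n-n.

Line 1: past (1), three (1), dark (1), seashell (2) → 5
Line 2: silently (3), gentle (2) → 5
Line 3: overhead (3), silvery (3), bone (1) → 7

5-5-7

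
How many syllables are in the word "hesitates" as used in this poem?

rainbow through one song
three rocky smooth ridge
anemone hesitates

"hesitates" has 3 syllables.

3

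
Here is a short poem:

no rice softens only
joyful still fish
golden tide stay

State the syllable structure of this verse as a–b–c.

Line 1: no(1) + rice(1) + softens(2) + only(2) = 6
Line 2: joyful(2) + still(1) + fish(1) = 4
Line 3: golden(2) + tide(1) + stay(1) = 4

6–4–4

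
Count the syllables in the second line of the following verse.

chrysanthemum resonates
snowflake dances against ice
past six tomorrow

The second line: snowflake (2), dances (2), against (2), ice (1) → 7

7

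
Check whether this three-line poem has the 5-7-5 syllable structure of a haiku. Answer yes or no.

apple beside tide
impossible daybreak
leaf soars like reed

Line 1: apple (2), beside (2), tide (1) → 5 ✓
Line 2: impossible (4), daybreak (2) → 6 (expected 7)
Line 3: leaf (1), soars (1), like (1), reed (1) → 4 (expected 5)

No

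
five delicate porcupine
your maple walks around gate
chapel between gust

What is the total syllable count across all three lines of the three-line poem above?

Line 1: five(1) + delicate(3) + porcupine(3) = 7
Line 2: your(1) + maple(2) + walks(1) + around(2) + gate(1) = 7
Line 3: chapel(2) + between(2) + gust(1) = 5
Total: 7 + 7 + 5 = 19

19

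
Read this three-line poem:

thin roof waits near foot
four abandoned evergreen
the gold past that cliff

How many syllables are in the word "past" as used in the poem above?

1

"past" has 1 syllable.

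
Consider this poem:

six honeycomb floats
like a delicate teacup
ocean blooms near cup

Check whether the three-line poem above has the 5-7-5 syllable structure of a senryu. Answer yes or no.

Yes

Line 1: six (1), honeycomb (3), floats (1) → 5 ✓
Line 2: like (1), a (1), delicate (3), teacup (2) → 7 ✓
Line 3: ocean (2), blooms (1), near (1), cup (1) → 5 ✓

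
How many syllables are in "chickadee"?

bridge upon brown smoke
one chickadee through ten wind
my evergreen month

3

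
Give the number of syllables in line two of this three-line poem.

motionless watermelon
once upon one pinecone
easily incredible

Line two: once (1), upon (2), one (1), pinecone (2) → 6

6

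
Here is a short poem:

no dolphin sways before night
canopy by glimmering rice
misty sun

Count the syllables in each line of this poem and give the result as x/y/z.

Line 1: no (1), dolphin (2), sways (1), before (2), night (1) → 7
Line 2: canopy (3), by (1), glimmering (3), rice (1) → 8
Line 3: misty (2), sun (1) → 3

7/8/3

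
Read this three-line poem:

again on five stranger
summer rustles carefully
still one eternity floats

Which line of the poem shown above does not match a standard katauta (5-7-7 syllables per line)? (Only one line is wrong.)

Line 1: "again on five stranger": 2+1+1+2 = 6 (expected 5)
Line 2: "summer rustles carefully": 2+2+3 = 7 ✓
Line 3: "still one eternity floats": 1+1+4+1 = 7 ✓

The first line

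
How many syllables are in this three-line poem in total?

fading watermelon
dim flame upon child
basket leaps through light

Line 1: fading(2) + watermelon(4) = 6
Line 2: dim(1) + flame(1) + upon(2) + child(1) = 5
Line 3: basket(2) + leaps(1) + through(1) + light(1) = 5
Total: 6 + 5 + 5 = 16

16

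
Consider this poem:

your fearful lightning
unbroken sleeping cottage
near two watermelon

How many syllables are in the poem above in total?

18

Line 1: your(1) + fearful(2) + lightning(2) = 5
Line 2: unbroken(3) + sleeping(2) + cottage(2) = 7
Line 3: near(1) + two(1) + watermelon(4) = 6
Total: 5 + 7 + 6 = 18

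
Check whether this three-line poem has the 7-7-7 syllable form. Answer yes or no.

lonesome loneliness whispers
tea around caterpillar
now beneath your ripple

No

Line 1: lonesome(2) + loneliness(3) + whispers(2) = 7 ✓
Line 2: tea(1) + around(2) + caterpillar(4) = 7 ✓
Line 3: now(1) + beneath(2) + your(1) + ripple(2) = 6 (expected 7)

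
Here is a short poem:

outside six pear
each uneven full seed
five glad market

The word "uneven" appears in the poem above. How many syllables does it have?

"uneven" has 3 syllables.

3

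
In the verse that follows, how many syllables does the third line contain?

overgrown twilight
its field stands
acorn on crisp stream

5

The third line: acorn(2) + on(1) + crisp(1) + stream(1) = 5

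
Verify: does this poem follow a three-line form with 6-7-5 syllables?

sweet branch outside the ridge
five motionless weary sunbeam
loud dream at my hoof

Line 1: sweet (1), branch (1), outside (2), the (1), ridge (1) → 6 ✓
Line 2: five (1), motionless (3), weary (2), sunbeam (2) → 8 (expected 7)
Line 3: loud (1), dream (1), at (1), my (1), hoof (1) → 5 ✓

No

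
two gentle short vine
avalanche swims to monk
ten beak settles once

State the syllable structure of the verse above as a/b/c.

Line 1: "two gentle short vine": 1+2+1+1 = 5
Line 2: "avalanche swims to monk": 3+1+1+1 = 6
Line 3: "ten beak settles once": 1+1+2+1 = 5

5/6/5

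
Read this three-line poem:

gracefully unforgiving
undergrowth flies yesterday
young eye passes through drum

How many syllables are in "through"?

1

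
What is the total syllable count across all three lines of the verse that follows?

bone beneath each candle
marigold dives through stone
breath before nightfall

17

Line 1: bone (1), beneath (2), each (1), candle (2) → 6
Line 2: marigold (3), dives (1), through (1), stone (1) → 6
Line 3: breath (1), before (2), nightfall (2) → 5
Total: 6 + 6 + 5 = 17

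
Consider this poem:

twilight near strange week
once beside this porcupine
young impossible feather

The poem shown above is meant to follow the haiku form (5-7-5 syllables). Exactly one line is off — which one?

Line 1: twilight (2), near (1), strange (1), week (1) → 5 ✓
Line 2: once (1), beside (2), this (1), porcupine (3) → 7 ✓
Line 3: young (1), impossible (4), feather (2) → 7 (expected 5)

The third line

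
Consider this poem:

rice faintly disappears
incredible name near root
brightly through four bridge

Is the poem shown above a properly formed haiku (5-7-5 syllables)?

Line 1: rice (1), faintly (2), disappears (3) → 6 (expected 5)
Line 2: incredible (4), name (1), near (1), root (1) → 7 ✓
Line 3: brightly (2), through (1), four (1), bridge (1) → 5 ✓

No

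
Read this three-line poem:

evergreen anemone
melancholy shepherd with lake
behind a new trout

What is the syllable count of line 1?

Line 1: "evergreen anemone": 3+4 = 7

7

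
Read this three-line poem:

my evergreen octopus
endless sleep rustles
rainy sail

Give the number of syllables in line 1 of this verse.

Line 1: my(1) + evergreen(3) + octopus(3) = 7

7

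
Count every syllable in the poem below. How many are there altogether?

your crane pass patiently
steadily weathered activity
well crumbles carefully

21

Line 1: "your crane pass patiently": 1+1+1+3 = 6
Line 2: "steadily weathered activity": 3+2+4 = 9
Line 3: "well crumbles carefully": 1+2+3 = 6
Total: 6 + 9 + 6 = 21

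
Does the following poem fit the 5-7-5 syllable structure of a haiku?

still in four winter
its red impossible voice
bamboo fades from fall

Line 1: "still in four winter": 1+1+1+2 = 5 ✓
Line 2: "its red impossible voice": 1+1+4+1 = 7 ✓
Line 3: "bamboo fades from fall": 2+1+1+1 = 5 ✓

Yes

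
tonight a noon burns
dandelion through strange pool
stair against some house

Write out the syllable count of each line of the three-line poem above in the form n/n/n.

5/7/5

Line 1: tonight (2), a (1), noon (1), burns (1) → 5
Line 2: dandelion (4), through (1), strange (1), pool (1) → 7
Line 3: stair (1), against (2), some (1), house (1) → 5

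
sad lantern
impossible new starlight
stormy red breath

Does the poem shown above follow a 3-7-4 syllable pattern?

Line 1: "sad lantern": 1+2 = 3 ✓
Line 2: "impossible new starlight": 4+1+2 = 7 ✓
Line 3: "stormy red breath": 2+1+1 = 4 ✓

Yes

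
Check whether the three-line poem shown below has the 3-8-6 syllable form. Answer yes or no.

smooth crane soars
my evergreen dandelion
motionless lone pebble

Yes

Line 1: smooth(1) + crane(1) + soars(1) = 3 ✓
Line 2: my(1) + evergreen(3) + dandelion(4) = 8 ✓
Line 3: motionless(3) + lone(1) + pebble(2) = 6 ✓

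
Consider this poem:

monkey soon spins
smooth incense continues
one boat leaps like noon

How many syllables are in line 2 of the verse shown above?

6

Line 2: smooth (1), incense (2), continues (3) → 6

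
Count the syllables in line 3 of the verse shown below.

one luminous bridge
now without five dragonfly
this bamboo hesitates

6

Line 3: this (1), bamboo (2), hesitates (3) → 6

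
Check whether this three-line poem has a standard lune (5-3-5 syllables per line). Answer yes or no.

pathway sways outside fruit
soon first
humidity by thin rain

No

Line 1: "pathway sways outside fruit": 2+1+2+1 = 6 (expected 5)
Line 2: "soon first": 1+1 = 2 (expected 3)
Line 3: "humidity by thin rain": 4+1+1+1 = 7 (expected 5)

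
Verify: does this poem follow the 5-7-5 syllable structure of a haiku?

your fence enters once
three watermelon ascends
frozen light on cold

Line 1: your(1) + fence(1) + enters(2) + once(1) = 5 ✓
Line 2: three(1) + watermelon(4) + ascends(2) = 7 ✓
Line 3: frozen(2) + light(1) + on(1) + cold(1) = 5 ✓

Yes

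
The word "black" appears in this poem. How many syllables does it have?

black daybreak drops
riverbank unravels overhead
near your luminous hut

1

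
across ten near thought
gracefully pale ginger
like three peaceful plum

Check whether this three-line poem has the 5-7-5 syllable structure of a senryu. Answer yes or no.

Line 1: "across ten near thought": 2+1+1+1 = 5 ✓
Line 2: "gracefully pale ginger": 3+1+2 = 6 (expected 7)
Line 3: "like three peaceful plum": 1+1+2+1 = 5 ✓

No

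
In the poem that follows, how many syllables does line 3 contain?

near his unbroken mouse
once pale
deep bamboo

Line 3: deep (1), bamboo (2) → 3

3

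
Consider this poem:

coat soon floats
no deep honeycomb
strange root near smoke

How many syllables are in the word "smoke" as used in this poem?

1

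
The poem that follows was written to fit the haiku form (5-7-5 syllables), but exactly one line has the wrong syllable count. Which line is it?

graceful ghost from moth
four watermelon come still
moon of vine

Line 1: "graceful ghost from moth": 2+1+1+1 = 5 ✓
Line 2: "four watermelon come still": 1+4+1+1 = 7 ✓
Line 3: "moon of vine": 1+1+1 = 3 (expected 5)

The third line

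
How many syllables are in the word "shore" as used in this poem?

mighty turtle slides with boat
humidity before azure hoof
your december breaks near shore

1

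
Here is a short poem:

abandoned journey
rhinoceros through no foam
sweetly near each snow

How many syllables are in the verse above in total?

Line 1: abandoned(3) + journey(2) = 5
Line 2: rhinoceros(4) + through(1) + no(1) + foam(1) = 7
Line 3: sweetly(2) + near(1) + each(1) + snow(1) = 5
Total: 5 + 7 + 5 = 17

17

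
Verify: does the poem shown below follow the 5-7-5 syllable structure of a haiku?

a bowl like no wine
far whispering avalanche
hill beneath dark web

Line 1: a(1) + bowl(1) + like(1) + no(1) + wine(1) = 5 ✓
Line 2: far(1) + whispering(3) + avalanche(3) = 7 ✓
Line 3: hill(1) + beneath(2) + dark(1) + web(1) = 5 ✓

Yes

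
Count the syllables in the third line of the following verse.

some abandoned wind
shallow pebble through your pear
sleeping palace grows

The third line: sleeping(2) + palace(2) + grows(1) = 5

5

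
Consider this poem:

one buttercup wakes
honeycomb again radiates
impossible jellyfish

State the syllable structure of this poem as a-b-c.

5-8-7

Line 1: "one buttercup wakes": 1+3+1 = 5
Line 2: "honeycomb again radiates": 3+2+3 = 8
Line 3: "impossible jellyfish": 4+3 = 7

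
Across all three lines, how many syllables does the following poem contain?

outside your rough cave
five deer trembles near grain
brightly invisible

Line 1: outside(2) + your(1) + rough(1) + cave(1) = 5
Line 2: five(1) + deer(1) + trembles(2) + near(1) + grain(1) = 6
Line 3: brightly(2) + invisible(4) = 6
Total: 5 + 6 + 6 = 17

17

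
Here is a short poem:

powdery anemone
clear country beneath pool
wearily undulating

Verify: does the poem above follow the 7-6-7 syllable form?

Yes

Line 1: powdery (3), anemone (4) → 7 ✓
Line 2: clear (1), country (2), beneath (2), pool (1) → 6 ✓
Line 3: wearily (3), undulating (4) → 7 ✓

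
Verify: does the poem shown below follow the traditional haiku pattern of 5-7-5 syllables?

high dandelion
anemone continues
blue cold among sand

Yes

Line 1: "high dandelion": 1+4 = 5 ✓
Line 2: "anemone continues": 4+3 = 7 ✓
Line 3: "blue cold among sand": 1+1+2+1 = 5 ✓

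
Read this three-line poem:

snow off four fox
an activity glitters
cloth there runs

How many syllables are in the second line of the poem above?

7

The second line: "an activity glitters": 1+4+2 = 7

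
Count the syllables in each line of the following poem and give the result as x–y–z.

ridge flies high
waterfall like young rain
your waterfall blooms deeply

3–6–7

Line 1: "ridge flies high": 1+1+1 = 3
Line 2: "waterfall like young rain": 3+1+1+1 = 6
Line 3: "your waterfall blooms deeply": 1+3+1+2 = 7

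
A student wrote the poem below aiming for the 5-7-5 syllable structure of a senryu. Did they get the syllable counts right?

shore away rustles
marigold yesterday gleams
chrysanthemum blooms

Yes

Line 1: shore (1), away (2), rustles (2) → 5 ✓
Line 2: marigold (3), yesterday (3), gleams (1) → 7 ✓
Line 3: chrysanthemum (4), blooms (1) → 5 ✓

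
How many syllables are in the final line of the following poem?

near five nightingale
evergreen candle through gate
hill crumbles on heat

5

The final line: "hill crumbles on heat": 1+2+1+1 = 5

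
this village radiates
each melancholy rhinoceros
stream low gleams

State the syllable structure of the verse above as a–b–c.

Line 1: this(1) + village(2) + radiates(3) = 6
Line 2: each(1) + melancholy(4) + rhinoceros(4) = 9
Line 3: stream(1) + low(1) + gleams(1) = 3

6–9–3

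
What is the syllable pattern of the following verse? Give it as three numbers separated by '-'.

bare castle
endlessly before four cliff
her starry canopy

3-7-6

Line 1: bare(1) + castle(2) = 3
Line 2: endlessly(3) + before(2) + four(1) + cliff(1) = 7
Line 3: her(1) + starry(2) + canopy(3) = 6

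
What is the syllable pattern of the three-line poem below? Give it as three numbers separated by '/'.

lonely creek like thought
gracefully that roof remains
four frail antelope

Line 1: lonely (2), creek (1), like (1), thought (1) → 5
Line 2: gracefully (3), that (1), roof (1), remains (2) → 7
Line 3: four (1), frail (1), antelope (3) → 5

5/7/5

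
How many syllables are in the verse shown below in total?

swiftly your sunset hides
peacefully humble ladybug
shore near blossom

18

Line 1: swiftly(2) + your(1) + sunset(2) + hides(1) = 6
Line 2: peacefully(3) + humble(2) + ladybug(3) = 8
Line 3: shore(1) + near(1) + blossom(2) = 4
Total: 6 + 8 + 4 = 18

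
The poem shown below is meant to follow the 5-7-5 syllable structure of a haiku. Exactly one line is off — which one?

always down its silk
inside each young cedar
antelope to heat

Line 2

Line 1: "always down its silk": 2+1+1+1 = 5 ✓
Line 2: "inside each young cedar": 2+1+1+2 = 6 (expected 7)
Line 3: "antelope to heat": 3+1+1 = 5 ✓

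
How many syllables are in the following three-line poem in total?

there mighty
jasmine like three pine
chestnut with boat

Line 1: there (1), mighty (2) → 3
Line 2: jasmine (2), like (1), three (1), pine (1) → 5
Line 3: chestnut (2), with (1), boat (1) → 4
Total: 3 + 5 + 4 = 12

12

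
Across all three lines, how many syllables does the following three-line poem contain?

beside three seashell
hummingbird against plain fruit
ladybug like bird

Line 1: beside (2), three (1), seashell (2) → 5
Line 2: hummingbird (3), against (2), plain (1), fruit (1) → 7
Line 3: ladybug (3), like (1), bird (1) → 5
Total: 5 + 7 + 5 = 17

17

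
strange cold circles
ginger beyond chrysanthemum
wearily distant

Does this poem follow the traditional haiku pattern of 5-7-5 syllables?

Line 1: "strange cold circles": 1+1+2 = 4 (expected 5)
Line 2: "ginger beyond chrysanthemum": 2+2+4 = 8 (expected 7)
Line 3: "wearily distant": 3+2 = 5 ✓

No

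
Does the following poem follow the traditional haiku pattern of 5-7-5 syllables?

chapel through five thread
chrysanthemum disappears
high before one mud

Line 1: "chapel through five thread": 2+1+1+1 = 5 ✓
Line 2: "chrysanthemum disappears": 4+3 = 7 ✓
Line 3: "high before one mud": 1+2+1+1 = 5 ✓

Yes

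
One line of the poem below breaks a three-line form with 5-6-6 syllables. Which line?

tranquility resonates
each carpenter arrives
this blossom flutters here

Line 1

Line 1: tranquility(4) + resonates(3) = 7 (expected 5)
Line 2: each(1) + carpenter(3) + arrives(2) = 6 ✓
Line 3: this(1) + blossom(2) + flutters(2) + here(1) = 6 ✓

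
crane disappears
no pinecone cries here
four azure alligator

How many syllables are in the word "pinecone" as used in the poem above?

"pinecone" has 2 syllables.

2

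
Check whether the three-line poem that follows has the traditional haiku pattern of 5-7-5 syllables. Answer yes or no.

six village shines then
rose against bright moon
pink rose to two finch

Line 1: "six village shines then": 1+2+1+1 = 5 ✓
Line 2: "rose against bright moon": 1+2+1+1 = 5 (expected 7)
Line 3: "pink rose to two finch": 1+1+1+1+1 = 5 ✓

No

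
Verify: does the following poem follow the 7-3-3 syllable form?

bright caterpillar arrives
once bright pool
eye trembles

Yes

Line 1: bright (1), caterpillar (4), arrives (2) → 7 ✓
Line 2: once (1), bright (1), pool (1) → 3 ✓
Line 3: eye (1), trembles (2) → 3 ✓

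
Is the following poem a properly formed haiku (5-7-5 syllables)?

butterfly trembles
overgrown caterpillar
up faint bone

Line 1: butterfly(3) + trembles(2) = 5 ✓
Line 2: overgrown(3) + caterpillar(4) = 7 ✓
Line 3: up(1) + faint(1) + bone(1) = 3 (expected 5)

No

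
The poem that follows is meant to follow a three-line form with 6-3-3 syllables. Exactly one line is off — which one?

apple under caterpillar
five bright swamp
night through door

Line 1: apple(2) + under(2) + caterpillar(4) = 8 (expected 6)
Line 2: five(1) + bright(1) + swamp(1) = 3 ✓
Line 3: night(1) + through(1) + door(1) = 3 ✓

Line 1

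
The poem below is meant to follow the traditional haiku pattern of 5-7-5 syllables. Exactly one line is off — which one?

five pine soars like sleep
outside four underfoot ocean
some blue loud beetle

Line 2

Line 1: five (1), pine (1), soars (1), like (1), sleep (1) → 5 ✓
Line 2: outside (2), four (1), underfoot (3), ocean (2) → 8 (expected 7)
Line 3: some (1), blue (1), loud (1), beetle (2) → 5 ✓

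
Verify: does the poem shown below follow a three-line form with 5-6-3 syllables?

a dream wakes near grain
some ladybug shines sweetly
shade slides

Line 1: a(1) + dream(1) + wakes(1) + near(1) + grain(1) = 5 ✓
Line 2: some(1) + ladybug(3) + shines(1) + sweetly(2) = 7 (expected 6)
Line 3: shade(1) + slides(1) = 2 (expected 3)

No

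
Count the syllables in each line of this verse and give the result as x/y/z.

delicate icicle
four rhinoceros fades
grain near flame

Line 1: delicate(3) + icicle(3) = 6
Line 2: four(1) + rhinoceros(4) + fades(1) = 6
Line 3: grain(1) + near(1) + flame(1) = 3

6/6/3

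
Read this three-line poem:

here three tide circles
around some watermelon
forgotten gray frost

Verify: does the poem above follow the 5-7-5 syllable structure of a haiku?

Yes

Line 1: here(1) + three(1) + tide(1) + circles(2) = 5 ✓
Line 2: around(2) + some(1) + watermelon(4) = 7 ✓
Line 3: forgotten(3) + gray(1) + frost(1) = 5 ✓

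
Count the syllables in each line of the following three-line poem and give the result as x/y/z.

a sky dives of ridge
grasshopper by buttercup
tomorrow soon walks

5/7/5

Line 1: a (1), sky (1), dives (1), of (1), ridge (1) → 5
Line 2: grasshopper (3), by (1), buttercup (3) → 7
Line 3: tomorrow (3), soon (1), walks (1) → 5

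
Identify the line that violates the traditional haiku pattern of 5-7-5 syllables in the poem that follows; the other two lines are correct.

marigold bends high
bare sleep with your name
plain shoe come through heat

Line 1: marigold(3) + bends(1) + high(1) = 5 ✓
Line 2: bare(1) + sleep(1) + with(1) + your(1) + name(1) = 5 (expected 7)
Line 3: plain(1) + shoe(1) + come(1) + through(1) + heat(1) = 5 ✓

Line 2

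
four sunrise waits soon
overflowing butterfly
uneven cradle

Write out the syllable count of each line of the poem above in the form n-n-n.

Line 1: four (1), sunrise (2), waits (1), soon (1) → 5
Line 2: overflowing (4), butterfly (3) → 7
Line 3: uneven (3), cradle (2) → 5

5-7-5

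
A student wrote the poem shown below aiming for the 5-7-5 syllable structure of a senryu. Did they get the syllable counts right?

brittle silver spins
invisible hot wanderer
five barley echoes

Line 1: brittle (2), silver (2), spins (1) → 5 ✓
Line 2: invisible (4), hot (1), wanderer (3) → 8 (expected 7)
Line 3: five (1), barley (2), echoes (2) → 5 ✓

No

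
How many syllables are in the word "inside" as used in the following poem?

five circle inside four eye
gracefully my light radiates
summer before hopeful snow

2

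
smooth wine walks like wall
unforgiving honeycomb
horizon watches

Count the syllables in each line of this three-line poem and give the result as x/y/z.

Line 1: "smooth wine walks like wall": 1+1+1+1+1 = 5
Line 2: "unforgiving honeycomb": 4+3 = 7
Line 3: "horizon watches": 3+2 = 5

5/7/5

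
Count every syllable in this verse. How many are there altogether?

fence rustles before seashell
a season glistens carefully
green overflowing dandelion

Line 1: fence (1), rustles (2), before (2), seashell (2) → 7
Line 2: a (1), season (2), glistens (2), carefully (3) → 8
Line 3: green (1), overflowing (4), dandelion (4) → 9
Total: 7 + 8 + 9 = 24

24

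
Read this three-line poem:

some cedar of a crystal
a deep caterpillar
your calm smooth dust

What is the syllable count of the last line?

The last line: your(1) + calm(1) + smooth(1) + dust(1) = 4

4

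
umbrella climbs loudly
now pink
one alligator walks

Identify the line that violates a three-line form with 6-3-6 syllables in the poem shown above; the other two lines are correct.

The second line

Line 1: umbrella (3), climbs (1), loudly (2) → 6 ✓
Line 2: now (1), pink (1) → 2 (expected 3)
Line 3: one (1), alligator (4), walks (1) → 6 ✓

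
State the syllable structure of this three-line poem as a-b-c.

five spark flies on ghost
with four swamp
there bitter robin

5-3-5

Line 1: five(1) + spark(1) + flies(1) + on(1) + ghost(1) = 5
Line 2: with(1) + four(1) + swamp(1) = 3
Line 3: there(1) + bitter(2) + robin(2) = 5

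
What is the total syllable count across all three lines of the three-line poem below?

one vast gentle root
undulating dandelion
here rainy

16

Line 1: one (1), vast (1), gentle (2), root (1) → 5
Line 2: undulating (4), dandelion (4) → 8
Line 3: here (1), rainy (2) → 3
Total: 5 + 8 + 3 = 16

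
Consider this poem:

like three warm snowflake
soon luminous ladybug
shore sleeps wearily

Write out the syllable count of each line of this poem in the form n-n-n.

Line 1: "like three warm snowflake": 1+1+1+2 = 5
Line 2: "soon luminous ladybug": 1+3+3 = 7
Line 3: "shore sleeps wearily": 1+1+3 = 5

5-7-5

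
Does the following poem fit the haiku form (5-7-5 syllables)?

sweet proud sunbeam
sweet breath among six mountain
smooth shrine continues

Line 1: "sweet proud sunbeam": 1+1+2 = 4 (expected 5)
Line 2: "sweet breath among six mountain": 1+1+2+1+2 = 7 ✓
Line 3: "smooth shrine continues": 1+1+3 = 5 ✓

No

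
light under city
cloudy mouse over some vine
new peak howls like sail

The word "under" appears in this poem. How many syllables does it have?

2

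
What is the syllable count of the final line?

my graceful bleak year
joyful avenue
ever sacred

4

The final line: ever(2) + sacred(2) = 4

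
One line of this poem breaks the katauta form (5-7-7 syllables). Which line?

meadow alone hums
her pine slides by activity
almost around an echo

The second line

Line 1: "meadow alone hums": 2+2+1 = 5 ✓
Line 2: "her pine slides by activity": 1+1+1+1+4 = 8 (expected 7)
Line 3: "almost around an echo": 2+2+1+2 = 7 ✓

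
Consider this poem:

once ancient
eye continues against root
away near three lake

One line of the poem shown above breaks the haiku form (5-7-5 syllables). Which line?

Line 1: once(1) + ancient(2) = 3 (expected 5)
Line 2: eye(1) + continues(3) + against(2) + root(1) = 7 ✓
Line 3: away(2) + near(1) + three(1) + lake(1) = 5 ✓

The first line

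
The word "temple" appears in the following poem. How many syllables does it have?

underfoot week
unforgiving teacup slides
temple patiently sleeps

2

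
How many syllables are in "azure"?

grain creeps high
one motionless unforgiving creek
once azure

"azure" has 2 syllables.

2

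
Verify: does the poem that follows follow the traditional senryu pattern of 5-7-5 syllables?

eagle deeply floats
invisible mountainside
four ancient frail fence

Line 1: eagle(2) + deeply(2) + floats(1) = 5 ✓
Line 2: invisible(4) + mountainside(3) = 7 ✓
Line 3: four(1) + ancient(2) + frail(1) + fence(1) = 5 ✓

Yes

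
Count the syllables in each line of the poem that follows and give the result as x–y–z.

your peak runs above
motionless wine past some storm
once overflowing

Line 1: "your peak runs above": 1+1+1+2 = 5
Line 2: "motionless wine past some storm": 3+1+1+1+1 = 7
Line 3: "once overflowing": 1+4 = 5

5–7–5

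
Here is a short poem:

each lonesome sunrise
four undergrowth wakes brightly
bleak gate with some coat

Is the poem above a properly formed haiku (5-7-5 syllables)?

Line 1: each (1), lonesome (2), sunrise (2) → 5 ✓
Line 2: four (1), undergrowth (3), wakes (1), brightly (2) → 7 ✓
Line 3: bleak (1), gate (1), with (1), some (1), coat (1) → 5 ✓

Yes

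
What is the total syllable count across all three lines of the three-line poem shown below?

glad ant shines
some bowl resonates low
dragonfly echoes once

15

Line 1: "glad ant shines": 1+1+1 = 3
Line 2: "some bowl resonates low": 1+1+3+1 = 6
Line 3: "dragonfly echoes once": 3+2+1 = 6
Total: 3 + 6 + 6 = 15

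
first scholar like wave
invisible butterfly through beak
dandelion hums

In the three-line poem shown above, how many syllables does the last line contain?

5

The last line: "dandelion hums": 4+1 = 5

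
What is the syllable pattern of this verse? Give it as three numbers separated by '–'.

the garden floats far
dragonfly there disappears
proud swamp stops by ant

Line 1: the(1) + garden(2) + floats(1) + far(1) = 5
Line 2: dragonfly(3) + there(1) + disappears(3) = 7
Line 3: proud(1) + swamp(1) + stops(1) + by(1) + ant(1) = 5

5–7–5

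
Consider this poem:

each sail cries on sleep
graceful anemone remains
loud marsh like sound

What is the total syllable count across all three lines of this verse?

17

Line 1: "each sail cries on sleep": 1+1+1+1+1 = 5
Line 2: "graceful anemone remains": 2+4+2 = 8
Line 3: "loud marsh like sound": 1+1+1+1 = 4
Total: 5 + 8 + 4 = 17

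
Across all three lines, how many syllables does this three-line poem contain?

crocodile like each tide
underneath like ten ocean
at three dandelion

19

Line 1: crocodile(3) + like(1) + each(1) + tide(1) = 6
Line 2: underneath(3) + like(1) + ten(1) + ocean(2) = 7
Line 3: at(1) + three(1) + dandelion(4) = 6
Total: 6 + 7 + 6 = 19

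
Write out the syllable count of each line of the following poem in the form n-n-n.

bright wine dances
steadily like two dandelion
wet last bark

4-9-3

Line 1: bright(1) + wine(1) + dances(2) = 4
Line 2: steadily(3) + like(1) + two(1) + dandelion(4) = 9
Line 3: wet(1) + last(1) + bark(1) = 3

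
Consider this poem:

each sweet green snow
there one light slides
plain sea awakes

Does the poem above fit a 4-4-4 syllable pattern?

Line 1: "each sweet green snow": 1+1+1+1 = 4 ✓
Line 2: "there one light slides": 1+1+1+1 = 4 ✓
Line 3: "plain sea awakes": 1+1+2 = 4 ✓

Yes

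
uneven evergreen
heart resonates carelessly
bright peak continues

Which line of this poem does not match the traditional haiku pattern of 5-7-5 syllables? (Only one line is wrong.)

Line 1: uneven (3), evergreen (3) → 6 (expected 5)
Line 2: heart (1), resonates (3), carelessly (3) → 7 ✓
Line 3: bright (1), peak (1), continues (3) → 5 ✓

The first line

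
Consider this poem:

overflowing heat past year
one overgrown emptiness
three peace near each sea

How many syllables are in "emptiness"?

"emptiness" has 3 syllables.

3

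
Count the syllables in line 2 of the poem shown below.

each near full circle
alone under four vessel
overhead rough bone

Line 2: "alone under four vessel": 2+2+1+2 = 7

7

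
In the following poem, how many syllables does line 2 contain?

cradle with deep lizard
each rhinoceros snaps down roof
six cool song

Line 2: each (1), rhinoceros (4), snaps (1), down (1), roof (1) → 8

8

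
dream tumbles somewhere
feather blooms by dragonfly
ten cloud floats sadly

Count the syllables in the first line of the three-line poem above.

5

The first line: "dream tumbles somewhere": 1+2+2 = 5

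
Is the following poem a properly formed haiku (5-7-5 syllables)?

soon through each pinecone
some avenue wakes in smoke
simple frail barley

Line 1: soon(1) + through(1) + each(1) + pinecone(2) = 5 ✓
Line 2: some(1) + avenue(3) + wakes(1) + in(1) + smoke(1) = 7 ✓
Line 3: simple(2) + frail(1) + barley(2) = 5 ✓

Yes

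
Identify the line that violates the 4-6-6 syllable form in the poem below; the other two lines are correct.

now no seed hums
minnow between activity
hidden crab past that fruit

Line 1: now (1), no (1), seed (1), hums (1) → 4 ✓
Line 2: minnow (2), between (2), activity (4) → 8 (expected 6)
Line 3: hidden (2), crab (1), past (1), that (1), fruit (1) → 6 ✓

The second line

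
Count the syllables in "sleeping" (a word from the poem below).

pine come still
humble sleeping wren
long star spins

2

"sleeping" has 2 syllables.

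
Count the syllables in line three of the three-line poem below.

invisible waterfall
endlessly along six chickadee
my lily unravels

6

Line three: my (1), lily (2), unravels (3) → 6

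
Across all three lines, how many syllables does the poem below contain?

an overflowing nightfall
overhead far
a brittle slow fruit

16

Line 1: "an overflowing nightfall": 1+4+2 = 7
Line 2: "overhead far": 3+1 = 4
Line 3: "a brittle slow fruit": 1+2+1+1 = 5
Total: 7 + 4 + 5 = 16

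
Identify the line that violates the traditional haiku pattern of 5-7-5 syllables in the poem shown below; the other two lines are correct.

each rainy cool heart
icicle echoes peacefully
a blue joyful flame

Line 1: each(1) + rainy(2) + cool(1) + heart(1) = 5 ✓
Line 2: icicle(3) + echoes(2) + peacefully(3) = 8 (expected 7)
Line 3: a(1) + blue(1) + joyful(2) + flame(1) = 5 ✓

Line 2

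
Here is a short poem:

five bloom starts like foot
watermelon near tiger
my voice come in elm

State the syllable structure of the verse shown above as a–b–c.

Line 1: five(1) + bloom(1) + starts(1) + like(1) + foot(1) = 5
Line 2: watermelon(4) + near(1) + tiger(2) = 7
Line 3: my(1) + voice(1) + come(1) + in(1) + elm(1) = 5

5–7–5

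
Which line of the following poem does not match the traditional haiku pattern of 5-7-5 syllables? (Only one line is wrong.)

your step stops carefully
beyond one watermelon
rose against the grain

Line 1

Line 1: your (1), step (1), stops (1), carefully (3) → 6 (expected 5)
Line 2: beyond (2), one (1), watermelon (4) → 7 ✓
Line 3: rose (1), against (2), the (1), grain (1) → 5 ✓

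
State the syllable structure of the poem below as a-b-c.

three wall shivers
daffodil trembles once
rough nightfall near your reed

Line 1: three (1), wall (1), shivers (2) → 4
Line 2: daffodil (3), trembles (2), once (1) → 6
Line 3: rough (1), nightfall (2), near (1), your (1), reed (1) → 6

4-6-6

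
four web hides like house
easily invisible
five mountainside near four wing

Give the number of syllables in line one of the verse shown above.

5

Line one: "four web hides like house": 1+1+1+1+1 = 5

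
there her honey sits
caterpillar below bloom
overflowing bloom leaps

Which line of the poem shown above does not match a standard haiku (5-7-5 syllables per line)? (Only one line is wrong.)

Line 1: "there her honey sits": 1+1+2+1 = 5 ✓
Line 2: "caterpillar below bloom": 4+2+1 = 7 ✓
Line 3: "overflowing bloom leaps": 4+1+1 = 6 (expected 5)

Line 3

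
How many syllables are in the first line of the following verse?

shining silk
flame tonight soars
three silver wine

3

The first line: shining (2), silk (1) → 3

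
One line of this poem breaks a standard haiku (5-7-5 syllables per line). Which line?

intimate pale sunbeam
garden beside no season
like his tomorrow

Line 1: "intimate pale sunbeam": 3+1+2 = 6 (expected 5)
Line 2: "garden beside no season": 2+2+1+2 = 7 ✓
Line 3: "like his tomorrow": 1+1+3 = 5 ✓

Line 1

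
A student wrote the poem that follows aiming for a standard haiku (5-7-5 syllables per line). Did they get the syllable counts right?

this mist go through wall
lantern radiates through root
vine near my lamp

Line 1: this(1) + mist(1) + go(1) + through(1) + wall(1) = 5 ✓
Line 2: lantern(2) + radiates(3) + through(1) + root(1) = 7 ✓
Line 3: vine(1) + near(1) + my(1) + lamp(1) = 4 (expected 5)

No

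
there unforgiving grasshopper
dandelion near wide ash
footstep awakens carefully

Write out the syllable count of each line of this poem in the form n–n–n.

Line 1: there (1), unforgiving (4), grasshopper (3) → 8
Line 2: dandelion (4), near (1), wide (1), ash (1) → 7
Line 3: footstep (2), awakens (3), carefully (3) → 8

8–7–8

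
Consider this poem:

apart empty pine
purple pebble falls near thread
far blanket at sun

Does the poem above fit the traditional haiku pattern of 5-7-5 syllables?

Yes

Line 1: apart (2), empty (2), pine (1) → 5 ✓
Line 2: purple (2), pebble (2), falls (1), near (1), thread (1) → 7 ✓
Line 3: far (1), blanket (2), at (1), sun (1) → 5 ✓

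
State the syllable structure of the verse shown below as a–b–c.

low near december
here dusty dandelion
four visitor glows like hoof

Line 1: "low near december": 1+1+3 = 5
Line 2: "here dusty dandelion": 1+2+4 = 7
Line 3: "four visitor glows like hoof": 1+3+1+1+1 = 7

5–7–7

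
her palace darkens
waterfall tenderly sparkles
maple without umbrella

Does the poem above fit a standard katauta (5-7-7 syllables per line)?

No

Line 1: her(1) + palace(2) + darkens(2) = 5 ✓
Line 2: waterfall(3) + tenderly(3) + sparkles(2) = 8 (expected 7)
Line 3: maple(2) + without(2) + umbrella(3) = 7 ✓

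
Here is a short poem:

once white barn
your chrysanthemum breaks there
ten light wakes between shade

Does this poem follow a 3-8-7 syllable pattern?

No

Line 1: "once white barn": 1+1+1 = 3 ✓
Line 2: "your chrysanthemum breaks there": 1+4+1+1 = 7 (expected 8)
Line 3: "ten light wakes between shade": 1+1+1+2+1 = 6 (expected 7)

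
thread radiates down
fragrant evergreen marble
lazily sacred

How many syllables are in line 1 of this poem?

5

Line 1: "thread radiates down": 1+3+1 = 5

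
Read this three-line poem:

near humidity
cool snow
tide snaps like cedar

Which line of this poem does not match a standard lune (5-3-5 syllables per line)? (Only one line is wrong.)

Line 2

Line 1: near(1) + humidity(4) = 5 ✓
Line 2: cool(1) + snow(1) = 2 (expected 3)
Line 3: tide(1) + snaps(1) + like(1) + cedar(2) = 5 ✓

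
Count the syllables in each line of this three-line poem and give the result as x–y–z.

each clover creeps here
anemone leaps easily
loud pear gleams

Line 1: each(1) + clover(2) + creeps(1) + here(1) = 5
Line 2: anemone(4) + leaps(1) + easily(3) = 8
Line 3: loud(1) + pear(1) + gleams(1) = 3

5–8–3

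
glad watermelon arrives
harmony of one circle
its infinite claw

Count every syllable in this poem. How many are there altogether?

Line 1: glad (1), watermelon (4), arrives (2) → 7
Line 2: harmony (3), of (1), one (1), circle (2) → 7
Line 3: its (1), infinite (3), claw (1) → 5
Total: 7 + 7 + 5 = 19

19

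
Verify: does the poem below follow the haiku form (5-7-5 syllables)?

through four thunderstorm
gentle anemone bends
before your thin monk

Line 1: "through four thunderstorm": 1+1+3 = 5 ✓
Line 2: "gentle anemone bends": 2+4+1 = 7 ✓
Line 3: "before your thin monk": 2+1+1+1 = 5 ✓

Yes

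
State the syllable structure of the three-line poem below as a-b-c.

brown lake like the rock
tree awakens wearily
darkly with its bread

5-7-5

Line 1: brown(1) + lake(1) + like(1) + the(1) + rock(1) = 5
Line 2: tree(1) + awakens(3) + wearily(3) = 7
Line 3: darkly(2) + with(1) + its(1) + bread(1) = 5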